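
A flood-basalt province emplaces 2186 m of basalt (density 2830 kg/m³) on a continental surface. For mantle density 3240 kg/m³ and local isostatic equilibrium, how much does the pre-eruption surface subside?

1910 m

Subaerial loading: s = t ρ_load / ρ_m.
s = 2186 m × 2830/3240 = 1910 m.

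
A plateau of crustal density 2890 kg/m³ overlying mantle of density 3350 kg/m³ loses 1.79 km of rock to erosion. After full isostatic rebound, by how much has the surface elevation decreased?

0.246 km

Rebound u = e ρ_c/ρ_m = 1.79 km × 2890/3350 = 1.544 km.
Net surface drop = e − u = 1.79 km − 1.544 km = e (ρ_m − ρ_c)/ρ_m = 0.246 km.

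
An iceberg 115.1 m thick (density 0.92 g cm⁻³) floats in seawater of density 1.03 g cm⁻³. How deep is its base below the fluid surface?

103 m

Draft d = t ρ_obj/ρ_fluid = 115.1 m × 0.92/1.03 = 103 m.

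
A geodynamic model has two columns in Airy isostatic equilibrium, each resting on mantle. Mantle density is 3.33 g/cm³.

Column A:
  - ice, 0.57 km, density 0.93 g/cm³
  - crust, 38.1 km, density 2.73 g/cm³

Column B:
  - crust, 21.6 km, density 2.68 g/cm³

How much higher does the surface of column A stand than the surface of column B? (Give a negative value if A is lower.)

3.06 km

For any compensation level in the mantle, the mantle terms cancel and isostasy reduces to e = (Σt_A − Σt_B) − (Σ(ρt)_A − Σ(ρt)_B) / ρ_m.
Σt_A = 38.67 km; Σt_B = 21.6 km; Σ(ρt)_A = 104.5431; Σ(ρt)_B = 57.888 (in km·g/cm³).
e = (38.67 − 21.6) − (104.5431 − 57.888) / 3.33 = 3.06 km.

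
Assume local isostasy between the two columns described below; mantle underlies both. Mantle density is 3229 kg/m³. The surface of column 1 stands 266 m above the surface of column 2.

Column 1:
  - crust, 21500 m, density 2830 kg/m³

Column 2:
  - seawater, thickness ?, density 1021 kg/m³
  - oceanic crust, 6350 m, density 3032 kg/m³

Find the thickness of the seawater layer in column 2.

2930 m

Take the compensation level at the base of the deeper column (depth z_c below the surface of column 1) and equate Σ ρ_i t_i down to z_c; mantle fills any gap and the z_c terms cancel.
Column 1: 21500×2830 + (z_c − 21500)×3229
Column 2: 266×0 + x×1021 + 6350×3032 + (z_c − 266 − 6350 − x)×3229
The z_c×3229 term appears on both sides and cancels. Collect the known terms of each column as K = Σ(ρt)_known − 3229 × (depth of known layers): K_1 = 60845000 − 3229×21500 = −8578500; K_2 = 19253200 − 3229×(266 + 6350) = −2109864.
Balance: K_1 = K_2 − x×(3229 − 1021), so x = (K_2 − K_1)/(3229 − 1021) = 6468640/2208 = 2930 m.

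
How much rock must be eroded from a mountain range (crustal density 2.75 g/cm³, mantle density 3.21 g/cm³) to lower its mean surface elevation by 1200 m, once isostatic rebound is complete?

8370 m

Net drop Δ = e − u = e − e ρ_c/ρ_m = e (ρ_m − ρ_c)/ρ_m.
e = Δ ρ_m/(ρ_m − ρ_c) = 1200 m × 3.21/0.46 = 8370 m.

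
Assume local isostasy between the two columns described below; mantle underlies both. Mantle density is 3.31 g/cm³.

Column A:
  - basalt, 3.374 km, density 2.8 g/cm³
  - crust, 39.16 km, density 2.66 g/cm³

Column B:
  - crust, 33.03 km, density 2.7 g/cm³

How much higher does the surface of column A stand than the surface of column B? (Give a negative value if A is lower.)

2.12 km

For any compensation level in the mantle, the mantle terms cancel and isostasy reduces to e = (Σt_A − Σt_B) − (Σ(ρt)_A − Σ(ρt)_B) / ρ_m.
Σt_A = 42.534 km; Σt_B = 33.03 km; Σ(ρt)_A = 113.6128; Σ(ρt)_B = 89.181 (in km·g/cm³).
e = (42.534 − 33.03) − (113.6128 − 89.181) / 3.31 = 2.12 km.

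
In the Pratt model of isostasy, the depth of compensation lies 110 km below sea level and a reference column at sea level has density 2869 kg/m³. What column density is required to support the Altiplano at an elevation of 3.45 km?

Pratt balance: ρ_ref D = ρ (D + h).
ρ = ρ_ref D/(D + h) = 2869 × 110 km/(110 km + 3.45 km) = 2780 kg/m³.

2780 kg/m³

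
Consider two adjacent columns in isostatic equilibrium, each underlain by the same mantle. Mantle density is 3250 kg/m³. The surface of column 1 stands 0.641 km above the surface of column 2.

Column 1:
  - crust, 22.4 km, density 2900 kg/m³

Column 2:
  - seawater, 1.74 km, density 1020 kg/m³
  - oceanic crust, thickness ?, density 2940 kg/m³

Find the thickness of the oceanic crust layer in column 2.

Take the compensation level at the base of the deeper column (depth z_c below the surface of column 1) and equate Σ ρ_i t_i down to z_c; mantle fills any gap and the z_c terms cancel.
Column 1: 22.4×2900 + (z_c − 22.4)×3250
Column 2: 0.641×0 + 1.74×1020 + x×2940 + (z_c − 0.641 − 1.74 − x)×3250
The z_c×3250 term appears on both sides and cancels. Collect the known terms of each column as K = Σ(ρt)_known − 3250 × (depth of known layers): K_1 = 64960 − 3250×22.4 = −7840; K_2 = 1774.8 − 3250×(0.641 + 1.74) = −5963.45.
Balance: K_1 = K_2 − x×(3250 − 2940), so x = (K_2 − K_1)/(3250 − 2940) = 1876.55/310 = 6.05 km.

6.05 km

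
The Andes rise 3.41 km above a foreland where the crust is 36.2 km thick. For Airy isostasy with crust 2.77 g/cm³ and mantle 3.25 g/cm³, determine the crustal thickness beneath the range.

Root depth r = h ρ_c / (ρ_m − ρ_c) = 3.41 km × 2.77 / 0.48 = 19.68 km.
Total thickness = T + h + r = 36.2 km + 3.41 km + 19.68 km = 59.3 km.

59.3 km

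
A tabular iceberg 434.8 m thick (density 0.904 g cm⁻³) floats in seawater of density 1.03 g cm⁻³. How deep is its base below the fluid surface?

Draft d = t ρ_obj/ρ_fluid = 434.8 m × 0.904/1.03 = 382 m.

382 m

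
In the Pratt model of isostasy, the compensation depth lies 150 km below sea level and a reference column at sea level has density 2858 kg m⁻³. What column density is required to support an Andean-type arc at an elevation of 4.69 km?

2770 kg m⁻³

Pratt balance: ρ_ref D = ρ (D + h).
ρ = ρ_ref D/(D + h) = 2858 × 150 km/(150 km + 4.69 km) = 2770 kg m⁻³.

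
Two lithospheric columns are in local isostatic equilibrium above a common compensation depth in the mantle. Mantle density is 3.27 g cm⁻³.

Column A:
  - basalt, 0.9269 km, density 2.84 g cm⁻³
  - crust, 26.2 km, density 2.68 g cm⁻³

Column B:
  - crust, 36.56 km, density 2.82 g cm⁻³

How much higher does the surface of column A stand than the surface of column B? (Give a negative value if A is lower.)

For any compensation level in the mantle, the mantle terms cancel and isostasy reduces to e = (Σt_A − Σt_B) − (Σ(ρt)_A − Σ(ρt)_B) / ρ_m.
Σt_A = 27.1269 km; Σt_B = 36.56 km; Σ(ρt)_A = 72.848396; Σ(ρt)_B = 103.0992 (in km·g cm⁻³).
e = (27.1269 − 36.56) − (72.848396 − 103.0992) / 3.27 = −0.182 km.

−0.182 km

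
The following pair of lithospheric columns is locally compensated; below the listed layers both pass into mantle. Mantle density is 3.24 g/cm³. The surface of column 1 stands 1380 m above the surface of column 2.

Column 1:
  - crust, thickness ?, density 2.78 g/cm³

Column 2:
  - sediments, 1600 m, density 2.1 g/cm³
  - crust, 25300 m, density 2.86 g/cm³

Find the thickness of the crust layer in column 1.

Take the compensation level at the base of the deeper column (depth z_c below the surface of column 1) and equate Σ ρ_i t_i down to z_c; mantle fills any gap and the z_c terms cancel.
Column 1: x×2.78 + (z_c − 0 − x)×3.24
Column 2: 1380×0 + 1600×2.1 + 25300×2.86 + (z_c − 1380 − 26900)×3.24
The z_c×3.24 term appears on both sides and cancels. Collect the known terms of each column as K = Σ(ρt)_known − 3.24 × (depth of known layers): K_1 = 0 − 3.24×0 = 0; K_2 = 75718 − 3.24×(1380 + 26900) = −15909.2.
Balance: K_1 − x×(3.24 − 2.78) = K_2, so x = (K_1 − K_2)/(3.24 − 2.78) = 15909.2/0.46 = 34600 m.

34600 m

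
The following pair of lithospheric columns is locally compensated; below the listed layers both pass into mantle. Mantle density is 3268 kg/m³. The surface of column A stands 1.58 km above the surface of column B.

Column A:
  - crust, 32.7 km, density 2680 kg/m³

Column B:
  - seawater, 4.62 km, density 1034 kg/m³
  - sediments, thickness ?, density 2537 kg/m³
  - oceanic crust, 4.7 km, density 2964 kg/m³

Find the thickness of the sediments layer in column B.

Take the compensation level at the base of the deeper column (depth z_c below the surface of column A) and equate Σ ρ_i t_i down to z_c; mantle fills any gap and the z_c terms cancel.
Column A: 32.7×2680 + (z_c − 32.7)×3268
Column B: 1.58×0 + 4.62×1034 + x×2537 + 4.7×2964 + (z_c − 1.58 − 9.32 − x)×3268
The z_c×3268 term appears on both sides and cancels. Collect the known terms of each column as K = Σ(ρt)_known − 3268 × (depth of known layers): K_A = 87636 − 3268×32.7 = −19227.6; K_B = 18707.88 − 3268×(1.58 + 9.32) = −16913.32.
Balance: K_A = K_B − x×(3268 − 2537), so x = (K_B − K_A)/(3268 − 2537) = 2314.28/731 = 3.17 km.

3.17 km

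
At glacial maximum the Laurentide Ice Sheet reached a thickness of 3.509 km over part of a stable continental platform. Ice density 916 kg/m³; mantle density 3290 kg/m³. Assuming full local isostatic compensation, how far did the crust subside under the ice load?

In Airy isostatic equilibrium: the ice load ρ_ice t is balanced by mantle displaced below, ρ_m s.
s = t ρ_ice / ρ_m = 3.509 km × 916/3290 = 0.977 km.

0.977 km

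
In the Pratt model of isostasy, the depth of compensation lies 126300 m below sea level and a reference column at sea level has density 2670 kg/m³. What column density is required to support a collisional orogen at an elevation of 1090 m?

2650 kg/m³

Pratt balance: ρ_ref D = ρ (D + h).
ρ = ρ_ref D/(D + h) = 2670 × 126300 m/(126300 m + 1090 m) = 2650 kg/m³.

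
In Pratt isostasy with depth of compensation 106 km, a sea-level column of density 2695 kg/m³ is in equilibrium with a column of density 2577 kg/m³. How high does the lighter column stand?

4.85 km

ρ_ref D = ρ (D + h) → h = D (ρ_ref − ρ)/ρ.
h = 106 km × (2695 − 2577)/2577 = 4.85 km.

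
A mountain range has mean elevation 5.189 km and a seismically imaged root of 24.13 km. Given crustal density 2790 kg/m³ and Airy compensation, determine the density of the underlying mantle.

3390 kg/m³

Airy balance: ρ_c h = (ρ_m − ρ_c) r → ρ_m = ρ_c (1 + h/r).
ρ_m = 2790 × (1 + 5.189 km/24.13 km) = 3390 kg/m³.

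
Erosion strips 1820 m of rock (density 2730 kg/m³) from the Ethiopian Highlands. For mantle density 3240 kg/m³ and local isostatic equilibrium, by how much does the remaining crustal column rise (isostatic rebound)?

Unloading: uplift u = e ρ_c/ρ_m = 1820 m × 2730/3240 = 1530 m.

1530 m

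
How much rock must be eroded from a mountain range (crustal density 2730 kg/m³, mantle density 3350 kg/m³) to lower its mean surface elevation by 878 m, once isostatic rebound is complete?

4740 m

Net drop Δ = e − u = e − e ρ_c/ρ_m = e (ρ_m − ρ_c)/ρ_m.
e = Δ ρ_m/(ρ_m − ρ_c) = 878 m × 3350/620 = 4740 m.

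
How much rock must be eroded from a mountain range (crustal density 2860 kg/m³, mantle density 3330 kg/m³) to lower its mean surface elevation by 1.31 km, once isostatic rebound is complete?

9.28 km

Net drop Δ = e − u = e − e ρ_c/ρ_m = e (ρ_m − ρ_c)/ρ_m.
e = Δ ρ_m/(ρ_m − ρ_c) = 1.31 km × 3330/470 = 9.28 km.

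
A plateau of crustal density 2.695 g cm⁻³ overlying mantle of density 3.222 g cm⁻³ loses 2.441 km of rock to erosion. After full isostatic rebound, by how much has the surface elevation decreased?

0.399 km

Rebound u = e ρ_c/ρ_m = 2.441 km × 2.695/3.222 = 2.042 km.
Net surface drop = e − u = 2.441 km − 2.042 km = e (ρ_m − ρ_c)/ρ_m = 0.399 km.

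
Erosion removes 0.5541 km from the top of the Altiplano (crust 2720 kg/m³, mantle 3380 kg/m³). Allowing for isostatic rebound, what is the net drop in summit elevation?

0.108 km

Rebound u = e ρ_c/ρ_m = 0.5541 km × 2720/3380 = 0.4459 km.
Net surface drop = e − u = 0.5541 km − 0.4459 km = e (ρ_m − ρ_c)/ρ_m = 0.108 km.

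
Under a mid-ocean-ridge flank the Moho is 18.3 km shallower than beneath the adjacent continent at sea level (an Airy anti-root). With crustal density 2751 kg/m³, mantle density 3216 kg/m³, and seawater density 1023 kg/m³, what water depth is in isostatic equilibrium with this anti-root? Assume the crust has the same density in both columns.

Replacing a thickness d of crust by seawater at the top must be balanced by replacing crust with mantle at the base: d (ρ_c − ρ_w) = a (ρ_m − ρ_c).
d = a (ρ_m − ρ_c)/(ρ_c − ρ_w) = 18.3 km × 465/1728 = 4.92 km.

4.92 km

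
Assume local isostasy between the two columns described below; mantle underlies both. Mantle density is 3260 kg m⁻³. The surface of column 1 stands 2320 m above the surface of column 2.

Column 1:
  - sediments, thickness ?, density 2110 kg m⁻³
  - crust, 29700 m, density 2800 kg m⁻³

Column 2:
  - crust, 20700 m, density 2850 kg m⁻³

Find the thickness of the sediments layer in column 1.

Take the compensation level at the base of the deeper column (depth z_c below the surface of column 1) and equate Σ ρ_i t_i down to z_c; mantle fills any gap and the z_c terms cancel.
Column 1: x×2110 + 29700×2800 + (z_c − 29700 − x)×3260
Column 2: 2320×0 + 20700×2850 + (z_c − 2320 − 20700)×3260
The z_c×3260 term appears on both sides and cancels. Collect the known terms of each column as K = Σ(ρt)_known − 3260 × (depth of known layers): K_1 = 83160000 − 3260×29700 = −13662000; K_2 = 58995000 − 3260×(2320 + 20700) = −16050200.
Balance: K_1 − x×(3260 − 2110) = K_2, so x = (K_1 − K_2)/(3260 − 2110) = 2388200/1150 = 2080 m.

2080 m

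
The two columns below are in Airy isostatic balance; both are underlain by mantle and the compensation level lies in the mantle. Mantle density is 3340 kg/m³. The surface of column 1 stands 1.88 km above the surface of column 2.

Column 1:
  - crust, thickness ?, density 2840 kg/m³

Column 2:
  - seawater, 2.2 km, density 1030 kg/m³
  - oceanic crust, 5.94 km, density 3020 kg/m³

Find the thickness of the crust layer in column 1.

Take the compensation level at the base of the deeper column (depth z_c below the surface of column 1) and equate Σ ρ_i t_i down to z_c; mantle fills any gap and the z_c terms cancel.
Column 1: x×2840 + (z_c − 0 − x)×3340
Column 2: 1.88×0 + 2.2×1030 + 5.94×3020 + (z_c − 1.88 − 8.14)×3340
The z_c×3340 term appears on both sides and cancels. Collect the known terms of each column as K = Σ(ρt)_known − 3340 × (depth of known layers): K_1 = 0 − 3340×0 = 0; K_2 = 20204.8 − 3340×(1.88 + 8.14) = −13262.
Balance: K_1 − x×(3340 − 2840) = K_2, so x = (K_1 − K_2)/(3340 − 2840) = 13262/500 = 26.5 km.

26.5 km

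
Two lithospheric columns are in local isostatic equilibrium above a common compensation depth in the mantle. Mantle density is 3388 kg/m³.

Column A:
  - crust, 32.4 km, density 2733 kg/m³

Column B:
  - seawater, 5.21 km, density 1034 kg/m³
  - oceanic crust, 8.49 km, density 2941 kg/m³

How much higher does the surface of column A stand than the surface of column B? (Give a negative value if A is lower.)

For any compensation level in the mantle, the mantle terms cancel and isostasy reduces to e = (Σt_A − Σt_B) − (Σ(ρt)_A − Σ(ρt)_B) / ρ_m.
Σt_A = 32.4 km; Σt_B = 13.7 km; Σ(ρt)_A = 88549.2; Σ(ρt)_B = 30356.23 (in km·kg/m³).
e = (32.4 − 13.7) − (88549.2 − 30356.23) / 3388 = 1.52 km.

1.52 km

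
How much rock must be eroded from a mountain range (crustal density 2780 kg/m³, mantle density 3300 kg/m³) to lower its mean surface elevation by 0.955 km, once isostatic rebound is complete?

6.06 km

Net drop Δ = e − u = e − e ρ_c/ρ_m = e (ρ_m − ρ_c)/ρ_m.
e = Δ ρ_m/(ρ_m − ρ_c) = 0.955 km × 3300/520 = 6.06 km.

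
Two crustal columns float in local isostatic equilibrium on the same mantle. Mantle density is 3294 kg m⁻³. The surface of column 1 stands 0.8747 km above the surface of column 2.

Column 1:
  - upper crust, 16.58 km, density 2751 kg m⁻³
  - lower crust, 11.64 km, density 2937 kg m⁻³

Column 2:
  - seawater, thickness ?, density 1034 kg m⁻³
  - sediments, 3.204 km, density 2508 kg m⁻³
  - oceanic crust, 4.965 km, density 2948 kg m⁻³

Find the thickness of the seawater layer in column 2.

Take the compensation level at the base of the deeper column (depth z_c below the surface of column 1) and equate Σ ρ_i t_i down to z_c; mantle fills any gap and the z_c terms cancel.
Column 1: 16.58×2751 + 11.64×2937 + (z_c − 28.22)×3294
Column 2: 0.8747×0 + x×1034 + 3.204×2508 + 4.965×2948 + (z_c − 0.8747 − 8.169 − x)×3294
The z_c×3294 term appears on both sides and cancels. Collect the known terms of each column as K = Σ(ρt)_known − 3294 × (depth of known layers): K_1 = 79798.26 − 3294×28.22 = −13158.42; K_2 = 22672.452 − 3294×(0.8747 + 8.169) = −7117.4958.
Balance: K_1 = K_2 − x×(3294 − 1034), so x = (K_2 − K_1)/(3294 − 1034) = 6040.92/2260 = 2.67 km.

2.67 km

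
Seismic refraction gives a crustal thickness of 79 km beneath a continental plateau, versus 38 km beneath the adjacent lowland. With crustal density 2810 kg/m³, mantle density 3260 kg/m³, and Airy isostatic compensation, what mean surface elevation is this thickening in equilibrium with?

Excess crust Δ = 79 km − 38 km = 41 km, split between elevation h and root r with h + r = Δ.
Airy balance ρ_c h = (ρ_m − ρ_c) r gives r = h ρ_c/(ρ_m − ρ_c), so h (1 + ρ_c/(ρ_m − ρ_c)) = Δ, i.e. h = Δ (ρ_m − ρ_c)/ρ_m.
h = 41 km × 450/3260 = 5.66 km.

5.66 km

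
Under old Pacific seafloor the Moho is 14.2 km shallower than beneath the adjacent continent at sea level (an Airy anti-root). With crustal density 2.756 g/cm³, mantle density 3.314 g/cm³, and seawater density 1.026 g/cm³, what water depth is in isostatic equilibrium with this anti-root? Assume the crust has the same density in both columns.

4.58 km

Replacing a thickness d of crust by seawater at the top must be balanced by replacing crust with mantle at the base: d (ρ_c − ρ_w) = a (ρ_m − ρ_c).
d = a (ρ_m − ρ_c)/(ρ_c − ρ_w) = 14.2 km × 0.558/1.73 = 4.58 km.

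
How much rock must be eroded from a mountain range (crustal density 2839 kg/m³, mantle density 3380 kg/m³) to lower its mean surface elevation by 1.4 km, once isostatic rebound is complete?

8.75 km

Net drop Δ = e − u = e − e ρ_c/ρ_m = e (ρ_m − ρ_c)/ρ_m.
e = Δ ρ_m/(ρ_m − ρ_c) = 1.4 km × 3380/541 = 8.75 km.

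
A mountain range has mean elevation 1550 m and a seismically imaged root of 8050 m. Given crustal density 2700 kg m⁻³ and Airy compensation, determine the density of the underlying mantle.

Airy balance: ρ_c h = (ρ_m − ρ_c) r → ρ_m = ρ_c (1 + h/r).
ρ_m = 2700 × (1 + 1550 m/8050 m) = 3220 kg m⁻³.

3220 kg m⁻³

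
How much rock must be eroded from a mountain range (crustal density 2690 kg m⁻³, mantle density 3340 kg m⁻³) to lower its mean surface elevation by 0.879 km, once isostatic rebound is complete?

4.52 km

Net drop Δ = e − u = e − e ρ_c/ρ_m = e (ρ_m − ρ_c)/ρ_m.
e = Δ ρ_m/(ρ_m − ρ_c) = 0.879 km × 3340/650 = 4.52 km.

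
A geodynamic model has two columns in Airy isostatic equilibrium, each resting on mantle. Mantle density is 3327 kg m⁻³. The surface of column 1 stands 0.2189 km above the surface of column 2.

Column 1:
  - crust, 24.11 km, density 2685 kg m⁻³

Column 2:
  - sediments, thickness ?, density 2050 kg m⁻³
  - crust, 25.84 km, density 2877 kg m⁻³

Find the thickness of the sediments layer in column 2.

2.45 km

Take the compensation level at the base of the deeper column (depth z_c below the surface of column 1) and equate Σ ρ_i t_i down to z_c; mantle fills any gap and the z_c terms cancel.
Column 1: 24.11×2685 + (z_c − 24.11)×3327
Column 2: 0.2189×0 + x×2050 + 25.84×2877 + (z_c − 0.2189 − 25.84 − x)×3327
The z_c×3327 term appears on both sides and cancels. Collect the known terms of each column as K = Σ(ρt)_known − 3327 × (depth of known layers): K_1 = 64735.35 − 3327×24.11 = −15478.62; K_2 = 74341.68 − 3327×(0.2189 + 25.84) = −12356.2803.
Balance: K_1 = K_2 − x×(3327 − 2050), so x = (K_2 − K_1)/(3327 − 2050) = 3122.34/1277 = 2.45 km.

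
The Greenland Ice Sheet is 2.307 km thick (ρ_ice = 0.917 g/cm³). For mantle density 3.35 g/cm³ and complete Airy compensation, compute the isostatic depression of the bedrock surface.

0.631 km

Balancing pressure at the compensation depth: the ice load ρ_ice t is balanced by mantle displaced below, ρ_m s.
s = t ρ_ice / ρ_m = 2.307 km × 0.917/3.35 = 0.631 km.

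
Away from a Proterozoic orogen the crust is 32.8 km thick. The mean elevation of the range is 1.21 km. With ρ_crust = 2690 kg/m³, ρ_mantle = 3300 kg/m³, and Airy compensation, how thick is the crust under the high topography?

39.3 km

Root depth r = h ρ_c / (ρ_m − ρ_c) = 1.21 km × 2690 / 610 = 5.336 km.
Total thickness = T + h + r = 32.8 km + 1.21 km + 5.336 km = 39.3 km.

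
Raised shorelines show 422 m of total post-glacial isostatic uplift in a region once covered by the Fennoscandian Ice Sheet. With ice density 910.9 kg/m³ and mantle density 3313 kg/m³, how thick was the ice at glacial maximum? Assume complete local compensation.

u = t ρ_ice/ρ_m → t = u ρ_m/ρ_ice = 422 m × 3313/910.9 = 1530 m.

1530 m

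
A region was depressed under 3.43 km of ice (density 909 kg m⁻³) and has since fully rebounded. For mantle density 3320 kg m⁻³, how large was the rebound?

0.939 km

Removing the load lets mantle flow back in; uplift u satisfies ρ_ice t = ρ_m u.
u = t ρ_ice/ρ_m = 3.43 km × 909/3320 = 0.939 km.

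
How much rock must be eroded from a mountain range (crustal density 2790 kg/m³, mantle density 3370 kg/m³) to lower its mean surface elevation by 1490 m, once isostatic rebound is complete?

8660 m

Net drop Δ = e − u = e − e ρ_c/ρ_m = e (ρ_m − ρ_c)/ρ_m.
e = Δ ρ_m/(ρ_m − ρ_c) = 1490 m × 3370/580 = 8660 m.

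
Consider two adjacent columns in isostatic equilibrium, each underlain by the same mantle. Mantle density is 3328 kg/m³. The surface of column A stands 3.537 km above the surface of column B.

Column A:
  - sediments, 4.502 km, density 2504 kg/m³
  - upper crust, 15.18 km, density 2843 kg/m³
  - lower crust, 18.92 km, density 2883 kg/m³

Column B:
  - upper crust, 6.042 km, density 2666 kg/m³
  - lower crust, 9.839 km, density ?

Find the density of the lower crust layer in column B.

Take the compensation level at the base of the deeper column (depth z_c below the surface of column A) and equate Σ ρ_i t_i down to z_c; mantle fills any gap and the z_c terms cancel.
Column A: 4.502×2504 + 15.18×2843 + 18.92×2883 + (z_c − 38.602)×3328
Column B: 3.537×0 + 6.042×2666 + 9.839×ρ + (z_c − 3.537 − 15.881)×3328
The z_c×3328 term appears on both sides and cancels. Collect the known terms of each column as K = Σ(ρt)_known − 3328 × (depth of known layers): K_A = 108976.108 − 3328×38.602 = −19491.348; K_B = 16107.972 − 3328×(3.537 + 15.881) = −48515.132.
Balance: K_A = K_B + 9.839×ρ, so ρ = (K_A − K_B)/9.839 = 29023.8/9.839 = 2950 kg/m³.

2950 kg/m³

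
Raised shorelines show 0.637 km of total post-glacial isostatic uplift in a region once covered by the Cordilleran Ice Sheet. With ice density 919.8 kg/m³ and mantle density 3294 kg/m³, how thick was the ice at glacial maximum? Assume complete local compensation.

u = t ρ_ice/ρ_m → t = u ρ_m/ρ_ice = 0.637 km × 3294/919.8 = 2.28 km.

2.28 km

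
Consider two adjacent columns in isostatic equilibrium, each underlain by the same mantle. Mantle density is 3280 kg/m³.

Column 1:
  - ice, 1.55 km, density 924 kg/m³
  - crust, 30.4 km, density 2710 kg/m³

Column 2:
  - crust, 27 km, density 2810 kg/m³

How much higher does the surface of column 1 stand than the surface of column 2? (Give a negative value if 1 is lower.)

2.53 km

For any compensation level in the mantle, the mantle terms cancel and isostasy reduces to e = (Σt_1 − Σt_2) − (Σ(ρt)_1 − Σ(ρt)_2) / ρ_m.
Σt_1 = 31.95 km; Σt_2 = 27 km; Σ(ρt)_1 = 83816.2; Σ(ρt)_2 = 75870 (in km·kg/m³).
e = (31.95 − 27) − (83816.2 − 75870) / 3280 = 2.53 km.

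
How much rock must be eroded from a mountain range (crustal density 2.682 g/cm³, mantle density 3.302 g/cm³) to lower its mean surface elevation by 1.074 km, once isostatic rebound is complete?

Net drop Δ = e − u = e − e ρ_c/ρ_m = e (ρ_m − ρ_c)/ρ_m.
e = Δ ρ_m/(ρ_m − ρ_c) = 1.074 km × 3.302/0.62 = 5.72 km.

5.72 km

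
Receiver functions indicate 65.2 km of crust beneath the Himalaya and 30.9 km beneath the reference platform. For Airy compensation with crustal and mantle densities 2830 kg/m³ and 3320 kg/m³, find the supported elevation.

5.06 km

Excess crust Δ = 65.2 km − 30.9 km = 34.3 km, split between elevation h and root r with h + r = Δ.
Airy balance ρ_c h = (ρ_m − ρ_c) r gives r = h ρ_c/(ρ_m − ρ_c), so h (1 + ρ_c/(ρ_m − ρ_c)) = Δ, i.e. h = Δ (ρ_m − ρ_c)/ρ_m.
h = 34.3 km × 490/3320 = 5.06 km.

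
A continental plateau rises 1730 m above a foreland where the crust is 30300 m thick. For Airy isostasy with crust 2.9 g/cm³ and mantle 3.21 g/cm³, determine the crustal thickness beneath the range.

Root depth r = h ρ_c / (ρ_m − ρ_c) = 1730 m × 2.9 / 0.31 = 16180 m.
Total thickness = T + h + r = 30300 m + 1730 m + 16180 m = 48200 m.

48200 m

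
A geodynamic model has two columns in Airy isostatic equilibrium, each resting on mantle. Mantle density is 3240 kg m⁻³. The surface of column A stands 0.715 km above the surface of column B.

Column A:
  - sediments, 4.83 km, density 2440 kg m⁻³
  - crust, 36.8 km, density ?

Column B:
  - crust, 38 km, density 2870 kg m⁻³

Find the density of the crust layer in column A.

Take the compensation level at the base of the deeper column (depth z_c below the surface of column A) and equate Σ ρ_i t_i down to z_c; mantle fills any gap and the z_c terms cancel.
Column A: 4.83×2440 + 36.8×ρ + (z_c − 41.63)×3240
Column B: 0.715×0 + 38×2870 + (z_c − 0.715 − 38)×3240
The z_c×3240 term appears on both sides and cancels. Collect the known terms of each column as K = Σ(ρt)_known − 3240 × (depth of known layers): K_A = 11785.2 − 3240×41.63 = −123096; K_B = 109060 − 3240×(0.715 + 38) = −16376.6.
Balance: K_A + 36.8×ρ = K_B, so ρ = (K_B − K_A)/36.8 = 106719/36.8 = 2900 kg m⁻³.

2900 kg m⁻³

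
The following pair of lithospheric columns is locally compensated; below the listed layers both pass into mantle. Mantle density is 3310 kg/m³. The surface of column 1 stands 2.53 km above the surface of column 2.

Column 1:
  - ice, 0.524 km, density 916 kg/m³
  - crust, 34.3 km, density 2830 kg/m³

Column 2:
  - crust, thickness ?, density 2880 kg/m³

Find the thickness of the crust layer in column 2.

Take the compensation level at the base of the deeper column (depth z_c below the surface of column 1) and equate Σ ρ_i t_i down to z_c; mantle fills any gap and the z_c terms cancel.
Column 1: 0.524×916 + 34.3×2830 + (z_c − 34.824)×3310
Column 2: 2.53×0 + x×2880 + (z_c − 2.53 − 0 − x)×3310
The z_c×3310 term appears on both sides and cancels. Collect the known terms of each column as K = Σ(ρt)_known − 3310 × (depth of known layers): K_1 = 97548.984 − 3310×34.824 = −17718.456; K_2 = 0 − 3310×(2.53 + 0) = −8374.3.
Balance: K_1 = K_2 − x×(3310 − 2880), so x = (K_2 − K_1)/(3310 − 2880) = 9344.16/430 = 21.7 km.

21.7 km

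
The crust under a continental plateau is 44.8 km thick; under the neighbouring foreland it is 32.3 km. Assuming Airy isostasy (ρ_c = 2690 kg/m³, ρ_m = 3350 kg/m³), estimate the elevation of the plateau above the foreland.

Excess crust Δ = 44.8 km − 32.3 km = 12.5 km, split between elevation h and root r with h + r = Δ.
Airy balance ρ_c h = (ρ_m − ρ_c) r gives r = h ρ_c/(ρ_m − ρ_c), so h (1 + ρ_c/(ρ_m − ρ_c)) = Δ, i.e. h = Δ (ρ_m − ρ_c)/ρ_m.
h = 12.5 km × 660/3350 = 2.46 km.

2.46 km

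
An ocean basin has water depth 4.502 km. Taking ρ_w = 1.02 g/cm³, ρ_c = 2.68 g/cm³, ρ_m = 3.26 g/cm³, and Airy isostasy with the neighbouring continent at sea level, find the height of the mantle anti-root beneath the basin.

Balancing pressure at the compensation depth: replacing crust with seawater at the top is compensated by replacing crust with mantle at the base: d (ρ_c − ρ_w) = a (ρ_m − ρ_c).
a = d (ρ_c − ρ_w)/(ρ_m − ρ_c) = 4.502 km × 1.66/0.58 = 12.9 km.

12.9 km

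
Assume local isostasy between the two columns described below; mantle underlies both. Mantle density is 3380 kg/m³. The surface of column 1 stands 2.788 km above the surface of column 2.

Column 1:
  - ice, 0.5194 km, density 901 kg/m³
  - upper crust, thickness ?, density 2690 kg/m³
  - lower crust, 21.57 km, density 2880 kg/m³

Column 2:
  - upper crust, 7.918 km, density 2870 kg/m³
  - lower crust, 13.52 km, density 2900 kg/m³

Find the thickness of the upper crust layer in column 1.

11.4 km

Take the compensation level at the base of the deeper column (depth z_c below the surface of column 1) and equate Σ ρ_i t_i down to z_c; mantle fills any gap and the z_c terms cancel.
Column 1: 0.5194×901 + x×2690 + 21.57×2880 + (z_c − 22.0894 − x)×3380
Column 2: 2.788×0 + 7.918×2870 + 13.52×2900 + (z_c − 2.788 − 21.438)×3380
The z_c×3380 term appears on both sides and cancels. Collect the known terms of each column as K = Σ(ρt)_known − 3380 × (depth of known layers): K_1 = 62589.5794 − 3380×22.0894 = −12072.5926; K_2 = 61932.66 − 3380×(2.788 + 21.438) = −19951.22.
Balance: K_1 − x×(3380 − 2690) = K_2, so x = (K_1 − K_2)/(3380 − 2690) = 7878.63/690 = 11.4 km.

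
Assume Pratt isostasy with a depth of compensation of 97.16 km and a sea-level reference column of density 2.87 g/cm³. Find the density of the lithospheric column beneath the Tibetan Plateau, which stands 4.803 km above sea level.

2.73 g/cm³

Pratt balance: ρ_ref D = ρ (D + h).
ρ = ρ_ref D/(D + h) = 2.87 × 97.16 km/(97.16 km + 4.803 km) = 2.73 g/cm³.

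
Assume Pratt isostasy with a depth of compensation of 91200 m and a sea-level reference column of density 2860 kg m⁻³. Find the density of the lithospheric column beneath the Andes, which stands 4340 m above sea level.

Pratt balance: ρ_ref D = ρ (D + h).
ρ = ρ_ref D/(D + h) = 2860 × 91200 m/(91200 m + 4340 m) = 2730 kg m⁻³.

2730 kg m⁻³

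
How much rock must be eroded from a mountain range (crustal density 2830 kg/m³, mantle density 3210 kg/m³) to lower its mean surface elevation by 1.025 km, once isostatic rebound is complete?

8.66 km

Net drop Δ = e − u = e − e ρ_c/ρ_m = e (ρ_m − ρ_c)/ρ_m.
e = Δ ρ_m/(ρ_m − ρ_c) = 1.025 km × 3210/380 = 8.66 km.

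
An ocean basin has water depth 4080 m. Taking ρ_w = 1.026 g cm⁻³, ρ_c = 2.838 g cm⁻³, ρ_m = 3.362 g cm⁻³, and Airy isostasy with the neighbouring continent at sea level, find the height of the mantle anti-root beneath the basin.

For local isostatic compensation: replacing crust with seawater at the top is compensated by replacing crust with mantle at the base: d (ρ_c − ρ_w) = a (ρ_m − ρ_c).
a = d (ρ_c − ρ_w)/(ρ_m − ρ_c) = 4080 m × 1.812/0.524 = 14100 m.

14100 m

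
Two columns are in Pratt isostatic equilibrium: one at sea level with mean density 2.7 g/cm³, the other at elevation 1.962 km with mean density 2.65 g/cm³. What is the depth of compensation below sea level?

ρ_ref D = ρ (D + h) → D (ρ_ref − ρ) = ρ h.
D = ρ h/(ρ_ref − ρ) = 2.65 × 1.962 km/(2.7 − 2.65) = 104 km.

104 km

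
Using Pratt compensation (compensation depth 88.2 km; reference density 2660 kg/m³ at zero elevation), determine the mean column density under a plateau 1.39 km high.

2620 kg/m³

Pratt balance: ρ_ref D = ρ (D + h).
ρ = ρ_ref D/(D + h) = 2660 × 88.2 km/(88.2 km + 1.39 km) = 2620 kg/m³.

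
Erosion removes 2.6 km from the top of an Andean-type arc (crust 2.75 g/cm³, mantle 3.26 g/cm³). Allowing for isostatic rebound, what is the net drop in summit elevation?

Rebound u = e ρ_c/ρ_m = 2.6 km × 2.75/3.26 = 2.193 km.
Net surface drop = e − u = 2.6 km − 2.193 km = e (ρ_m − ρ_c)/ρ_m = 0.407 km.

0.407 km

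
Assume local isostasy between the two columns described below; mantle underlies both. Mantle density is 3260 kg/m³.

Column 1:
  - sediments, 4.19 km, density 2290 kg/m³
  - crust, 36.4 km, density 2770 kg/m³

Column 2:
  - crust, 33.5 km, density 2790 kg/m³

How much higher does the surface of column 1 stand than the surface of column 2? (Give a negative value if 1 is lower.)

1.89 km

For any compensation level in the mantle, the mantle terms cancel and isostasy reduces to e = (Σt_1 − Σt_2) − (Σ(ρt)_1 − Σ(ρt)_2) / ρ_m.
Σt_1 = 40.59 km; Σt_2 = 33.5 km; Σ(ρt)_1 = 110423.1; Σ(ρt)_2 = 93465 (in km·kg/m³).
e = (40.59 − 33.5) − (110423.1 − 93465) / 3260 = 1.89 km.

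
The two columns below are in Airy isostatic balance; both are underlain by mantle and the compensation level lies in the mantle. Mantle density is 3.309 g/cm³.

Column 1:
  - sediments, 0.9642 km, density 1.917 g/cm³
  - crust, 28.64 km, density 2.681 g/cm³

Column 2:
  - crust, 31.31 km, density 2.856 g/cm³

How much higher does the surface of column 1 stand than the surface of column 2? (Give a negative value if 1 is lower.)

For any compensation level in the mantle, the mantle terms cancel and isostasy reduces to e = (Σt_1 − Σt_2) − (Σ(ρt)_1 − Σ(ρt)_2) / ρ_m.
Σt_1 = 29.6042 km; Σt_2 = 31.31 km; Σ(ρt)_1 = 78.6322114; Σ(ρt)_2 = 89.42136 (in km·g/cm³).
e = (29.6042 − 31.31) − (78.6322114 − 89.42136) / 3.309 = 1.55 km.

1.55 km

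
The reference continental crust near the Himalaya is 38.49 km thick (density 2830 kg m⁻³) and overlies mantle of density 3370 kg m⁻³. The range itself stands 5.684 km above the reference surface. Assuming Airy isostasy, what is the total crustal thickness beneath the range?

Root depth r = h ρ_c / (ρ_m − ρ_c) = 5.684 km × 2830 / 540 = 29.79 km.
Total thickness = T + h + r = 38.49 km + 5.684 km + 29.79 km = 74 km.

74 km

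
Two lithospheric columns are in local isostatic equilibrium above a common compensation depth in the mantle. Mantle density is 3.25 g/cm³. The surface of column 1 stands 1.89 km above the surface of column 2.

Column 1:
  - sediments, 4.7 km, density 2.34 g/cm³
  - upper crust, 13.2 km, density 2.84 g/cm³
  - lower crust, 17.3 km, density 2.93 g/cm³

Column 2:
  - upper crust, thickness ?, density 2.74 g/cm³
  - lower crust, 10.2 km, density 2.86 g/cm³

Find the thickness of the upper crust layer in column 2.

10 km

Take the compensation level at the base of the deeper column (depth z_c below the surface of column 1) and equate Σ ρ_i t_i down to z_c; mantle fills any gap and the z_c terms cancel.
Column 1: 4.7×2.34 + 13.2×2.84 + 17.3×2.93 + (z_c − 35.2)×3.25
Column 2: 1.89×0 + x×2.74 + 10.2×2.86 + (z_c − 1.89 − 10.2 − x)×3.25
The z_c×3.25 term appears on both sides and cancels. Collect the known terms of each column as K = Σ(ρt)_known − 3.25 × (depth of known layers): K_1 = 99.175 − 3.25×35.2 = −15.225; K_2 = 29.172 − 3.25×(1.89 + 10.2) = −10.1205.
Balance: K_1 = K_2 − x×(3.25 − 2.74), so x = (K_2 − K_1)/(3.25 − 2.74) = 5.1045/0.51 = 10 km.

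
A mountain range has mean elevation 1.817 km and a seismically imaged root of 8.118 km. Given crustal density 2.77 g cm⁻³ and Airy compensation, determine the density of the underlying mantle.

3.39 g cm⁻³

Airy balance: ρ_c h = (ρ_m − ρ_c) r → ρ_m = ρ_c (1 + h/r).
ρ_m = 2.77 × (1 + 1.817 km/8.118 km) = 3.39 g cm⁻³.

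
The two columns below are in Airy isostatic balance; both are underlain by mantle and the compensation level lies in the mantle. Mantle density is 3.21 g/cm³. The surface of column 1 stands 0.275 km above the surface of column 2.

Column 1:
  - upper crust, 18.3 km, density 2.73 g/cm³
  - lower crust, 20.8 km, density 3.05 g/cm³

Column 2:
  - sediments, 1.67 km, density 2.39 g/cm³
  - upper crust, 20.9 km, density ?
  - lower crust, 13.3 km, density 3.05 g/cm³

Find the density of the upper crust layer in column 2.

2.84 g/cm³

Take the compensation level at the base of the deeper column (depth z_c below the surface of column 1) and equate Σ ρ_i t_i down to z_c; mantle fills any gap and the z_c terms cancel.
Column 1: 18.3×2.73 + 20.8×3.05 + (z_c − 39.1)×3.21
Column 2: 0.275×0 + 1.67×2.39 + 20.9×ρ + 13.3×3.05 + (z_c − 0.275 − 35.87)×3.21
The z_c×3.21 term appears on both sides and cancels. Collect the known terms of each column as K = Σ(ρt)_known − 3.21 × (depth of known layers): K_1 = 113.399 − 3.21×39.1 = −12.112; K_2 = 44.5563 − 3.21×(0.275 + 35.87) = −71.46915.
Balance: K_1 = K_2 + 20.9×ρ, so ρ = (K_1 − K_2)/20.9 = 59.3571/20.9 = 2.84 g/cm³.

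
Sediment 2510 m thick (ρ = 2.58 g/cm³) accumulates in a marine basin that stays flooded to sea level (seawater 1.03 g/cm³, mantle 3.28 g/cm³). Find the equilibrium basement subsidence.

1730 m

Submarine loading: the sediment displaces seawater, and the subsidence is in turn flooded, so s (ρ_m − ρ_w) = t (ρ_sed − ρ_w).
s = 2510 m × (2.58 − 1.03) / (3.28 − 1.03) = 1730 m.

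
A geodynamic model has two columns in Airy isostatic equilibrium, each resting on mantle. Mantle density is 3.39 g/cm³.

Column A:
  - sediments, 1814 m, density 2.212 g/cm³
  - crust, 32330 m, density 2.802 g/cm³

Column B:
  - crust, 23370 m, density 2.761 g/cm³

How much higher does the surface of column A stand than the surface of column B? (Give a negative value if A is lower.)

For any compensation level in the mantle, the mantle terms cancel and isostasy reduces to e = (Σt_A − Σt_B) − (Σ(ρt)_A − Σ(ρt)_B) / ρ_m.
Σt_A = 34144 m; Σt_B = 23370 m; Σ(ρt)_A = 94601.228; Σ(ρt)_B = 64524.57 (in m·g/cm³).
e = (34144 − 23370) − (94601.228 − 64524.57) / 3.39 = 1900 m.

1900 m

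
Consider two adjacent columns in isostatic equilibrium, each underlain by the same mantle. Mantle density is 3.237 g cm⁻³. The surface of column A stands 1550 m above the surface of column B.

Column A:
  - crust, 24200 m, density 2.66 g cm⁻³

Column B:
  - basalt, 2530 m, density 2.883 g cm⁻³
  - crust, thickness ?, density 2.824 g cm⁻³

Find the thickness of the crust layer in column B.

Take the compensation level at the base of the deeper column (depth z_c below the surface of column A) and equate Σ ρ_i t_i down to z_c; mantle fills any gap and the z_c terms cancel.
Column A: 24200×2.66 + (z_c − 24200)×3.237
Column B: 1550×0 + 2530×2.883 + x×2.824 + (z_c − 1550 − 2530 − x)×3.237
The z_c×3.237 term appears on both sides and cancels. Collect the known terms of each column as K = Σ(ρt)_known − 3.237 × (depth of known layers): K_A = 64372 − 3.237×24200 = −13963.4; K_B = 7293.99 − 3.237×(1550 + 2530) = −5912.97.
Balance: K_A = K_B − x×(3.237 − 2.824), so x = (K_B − K_A)/(3.237 − 2.824) = 8050.43/0.413 = 19500 m.

19500 m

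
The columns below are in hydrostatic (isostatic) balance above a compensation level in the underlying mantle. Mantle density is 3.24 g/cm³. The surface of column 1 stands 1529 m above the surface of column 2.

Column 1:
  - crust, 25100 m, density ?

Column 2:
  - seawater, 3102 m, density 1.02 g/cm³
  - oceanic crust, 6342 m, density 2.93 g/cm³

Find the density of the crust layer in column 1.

Take the compensation level at the base of the deeper column (depth z_c below the surface of column 1) and equate Σ ρ_i t_i down to z_c; mantle fills any gap and the z_c terms cancel.
Column 1: 25100×ρ + (z_c − 25100)×3.24
Column 2: 1529×0 + 3102×1.02 + 6342×2.93 + (z_c − 1529 − 9444)×3.24
The z_c×3.24 term appears on both sides and cancels. Collect the known terms of each column as K = Σ(ρt)_known − 3.24 × (depth of known layers): K_1 = 0 − 3.24×25100 = −81324; K_2 = 21746.1 − 3.24×(1529 + 9444) = −13806.42.
Balance: K_1 + 25100×ρ = K_2, so ρ = (K_2 − K_1)/25100 = 67517.6/25100 = 2.69 g/cm³.

2.69 g/cm³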